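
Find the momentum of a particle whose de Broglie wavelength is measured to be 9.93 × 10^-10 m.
6.67 × 10^-25 kg·m/s

From the de Broglie relation λ = h/p, we solve for p:

p = h/λ
p = (6.626 × 10^-34 J·s) / (9.93 × 10^-10 m)
p = 6.67 × 10^-25 kg·m/s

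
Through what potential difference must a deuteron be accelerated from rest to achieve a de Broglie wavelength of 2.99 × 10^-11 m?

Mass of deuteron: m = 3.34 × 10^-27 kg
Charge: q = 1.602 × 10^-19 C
4.59 × 10^-1 V

From λ = h/√(2mqV), we solve for V:

λ² = h²/(2mqV)
V = h²/(2mqλ²)
V = (6.626 × 10^-34 J·s)² / (2 × 3.34 × 10^-27 kg × 1.602 × 10^-19 C × (2.99 × 10^-11 m)²)
V = 4.59 × 10^-1 V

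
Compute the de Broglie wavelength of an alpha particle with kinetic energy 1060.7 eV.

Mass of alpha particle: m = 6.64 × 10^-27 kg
4.41 × 10^-13 m

Using λ = h/√(2mKE):

First convert KE to Joules: KE = 1060.7 eV = 1.699 × 10^-16 J

λ = h/√(2mKE)
λ = (6.626 × 10^-34 J·s) / √(2 × 6.64 × 10^-27 kg × 1.699 × 10^-16 J)
λ = 4.41 × 10^-13 m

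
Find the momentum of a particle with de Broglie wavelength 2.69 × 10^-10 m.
2.46 × 10^-24 kg·m/s

From the de Broglie relation λ = h/p, we solve for p:

p = h/λ
p = (6.626 × 10^-34 J·s) / (2.69 × 10^-10 m)
p = 2.46 × 10^-24 kg·m/s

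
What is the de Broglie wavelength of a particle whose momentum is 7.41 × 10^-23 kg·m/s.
8.94 × 10^-12 m

Using the de Broglie relation λ = h/p:

λ = h/p
λ = (6.626 × 10^-34 J·s) / (7.41 × 10^-23 kg·m/s)
λ = 8.94 × 10^-12 m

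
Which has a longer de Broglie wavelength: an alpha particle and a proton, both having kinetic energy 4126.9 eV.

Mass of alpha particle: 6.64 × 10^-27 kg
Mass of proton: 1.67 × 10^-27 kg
The proton has the longer wavelength.

Using λ = h/√(2mKE):

For alpha particle: λ₁ = h/√(2m₁KE) = 2.24 × 10^-13 m
For proton: λ₂ = h/√(2m₂KE) = 4.46 × 10^-13 m

Since λ ∝ 1/√m at constant kinetic energy, the lighter particle has the longer wavelength.

The proton has the longer de Broglie wavelength.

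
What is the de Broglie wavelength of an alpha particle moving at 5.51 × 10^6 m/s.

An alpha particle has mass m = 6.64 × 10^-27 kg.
1.81 × 10^-14 m

Using the de Broglie relation λ = h/(mv):

λ = h/(mv)
λ = (6.626 × 10^-34 J·s) / (6.64 × 10^-27 kg × 5.51 × 10^6 m/s)
λ = 1.81 × 10^-14 m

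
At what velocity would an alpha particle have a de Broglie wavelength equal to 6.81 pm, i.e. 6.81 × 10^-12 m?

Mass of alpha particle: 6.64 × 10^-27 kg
1.47 × 10^4 m/s

From λ = h/(mv), solve for v:

v = h/(mλ)
v = (6.626 × 10^-34 J·s) / (6.64 × 10^-27 kg × 6.81 × 10^-12 m)
v = 1.47 × 10^4 m/s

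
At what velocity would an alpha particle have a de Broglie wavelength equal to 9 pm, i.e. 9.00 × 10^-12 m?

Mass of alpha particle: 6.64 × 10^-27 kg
1.11 × 10^4 m/s

From λ = h/(mv), solve for v:

v = h/(mλ)
v = (6.626 × 10^-34 J·s) / (6.64 × 10^-27 kg × 9.00 × 10^-12 m)
v = 1.11 × 10^4 m/s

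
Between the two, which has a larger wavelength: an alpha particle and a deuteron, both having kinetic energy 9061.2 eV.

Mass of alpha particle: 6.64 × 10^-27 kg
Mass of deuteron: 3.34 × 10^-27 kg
The deuteron has the longer wavelength.

Using λ = h/√(2mKE):

For alpha particle: λ₁ = h/√(2m₁KE) = 1.51 × 10^-13 m
For deuteron: λ₂ = h/√(2m₂KE) = 2.13 × 10^-13 m

Since λ ∝ 1/√m at constant kinetic energy, the lighter particle has the longer wavelength.

The deuteron has the longer de Broglie wavelength.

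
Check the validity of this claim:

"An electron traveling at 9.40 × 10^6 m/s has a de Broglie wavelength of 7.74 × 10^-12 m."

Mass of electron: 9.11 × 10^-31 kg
False

The claim is incorrect.

Using λ = h/(mv):
λ = (6.626 × 10^-34 J·s) / (9.11 × 10^-31 kg × 9.40 × 10^6 m/s)
λ = 7.74 × 10^-11 m

The actual wavelength differs from the claimed 7.74 × 10^-12 m.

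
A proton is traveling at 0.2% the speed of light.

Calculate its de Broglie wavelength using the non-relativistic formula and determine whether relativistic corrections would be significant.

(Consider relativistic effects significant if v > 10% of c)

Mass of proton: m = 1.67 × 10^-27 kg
No, relativistic corrections are not needed.

Using the non-relativistic de Broglie formula λ = h/(mv):

v = 0.2% × c = 5.996 × 10^5 m/s

λ = h/(mv)
λ = (6.626 × 10^-34 J·s) / (1.67 × 10^-27 kg × 5.996 × 10^5 m/s)
λ = 6.62 × 10^-13 m

Since v = 0.2% of c < 10% of c, relativistic corrections are NOT significant and this non-relativistic result is a good approximation.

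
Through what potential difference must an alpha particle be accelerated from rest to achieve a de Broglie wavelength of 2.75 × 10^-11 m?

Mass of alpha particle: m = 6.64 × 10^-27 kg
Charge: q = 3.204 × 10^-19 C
1.36 × 10^-1 V

From λ = h/√(2mqV), we solve for V:

λ² = h²/(2mqV)
V = h²/(2mqλ²)
V = (6.626 × 10^-34 J·s)² / (2 × 6.64 × 10^-27 kg × 3.204 × 10^-19 C × (2.75 × 10^-11 m)²)
V = 1.36 × 10^-1 V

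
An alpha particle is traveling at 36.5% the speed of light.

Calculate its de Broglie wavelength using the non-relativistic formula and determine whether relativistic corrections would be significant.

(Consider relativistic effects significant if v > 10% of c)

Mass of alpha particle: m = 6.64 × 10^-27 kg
Yes, relativistic corrections are needed.

Using the non-relativistic de Broglie formula λ = h/(mv):

v = 36.5% × c = 1.094 × 10^8 m/s

λ = h/(mv)
λ = (6.626 × 10^-34 J·s) / (6.64 × 10^-27 kg × 1.094 × 10^8 m/s)
λ = 9.12 × 10^-16 m

Since v = 36.5% of c > 10% of c, relativistic corrections ARE significant and the actual wavelength would differ from this non-relativistic estimate.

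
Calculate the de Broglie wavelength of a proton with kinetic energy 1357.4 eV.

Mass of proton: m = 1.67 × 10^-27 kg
7.77 × 10^-13 m

Using λ = h/√(2mKE):

First convert KE to Joules: KE = 1357.4 eV = 2.175 × 10^-16 J

λ = h/√(2mKE)
λ = (6.626 × 10^-34 J·s) / √(2 × 1.67 × 10^-27 kg × 2.175 × 10^-16 J)
λ = 7.77 × 10^-13 m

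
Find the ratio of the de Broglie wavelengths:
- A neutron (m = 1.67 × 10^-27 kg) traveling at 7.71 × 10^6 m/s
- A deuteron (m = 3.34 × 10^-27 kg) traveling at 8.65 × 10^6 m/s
λ₁/λ₂ = 2.24

Using λ = h/(mv):

λ₁ = h/(m₁v₁) = 5.15 × 10^-14 m
λ₂ = h/(m₂v₂) = 2.29 × 10^-14 m

Ratio λ₁/λ₂ = (m₂v₂)/(m₁v₁)
         = (3.34 × 10^-27 kg × 8.65 × 10^6 m/s) / (1.67 × 10^-27 kg × 7.71 × 10^6 m/s)
         = 2.24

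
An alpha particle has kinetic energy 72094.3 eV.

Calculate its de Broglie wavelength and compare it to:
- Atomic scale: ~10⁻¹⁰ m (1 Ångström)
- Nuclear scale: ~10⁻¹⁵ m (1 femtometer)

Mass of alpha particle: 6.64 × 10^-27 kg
λ = 5.35 × 10^-14 m, which is between nuclear and atomic scales.

Using λ = h/√(2mKE):

KE = 72094.3 eV = 1.155 × 10^-14 J

λ = h/√(2mKE)
λ = (6.626 × 10^-34 J·s) / √(2 × 6.64 × 10^-27 kg × 1.155 × 10^-14 J)
λ = 5.35 × 10^-14 m

Comparison:
- Atomic scale (10⁻¹⁰ m): λ is 0.00053× this size
- Nuclear scale (10⁻¹⁵ m): λ is 53× this size

The wavelength is between nuclear and atomic scales.

This wavelength is appropriate for probing atomic structure but too large for nuclear physics experiments.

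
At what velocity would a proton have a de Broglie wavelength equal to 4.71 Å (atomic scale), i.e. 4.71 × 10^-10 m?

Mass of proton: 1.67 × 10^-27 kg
8.42 × 10^2 m/s

From λ = h/(mv), solve for v:

v = h/(mλ)
v = (6.626 × 10^-34 J·s) / (1.67 × 10^-27 kg × 4.71 × 10^-10 m)
v = 8.42 × 10^2 m/s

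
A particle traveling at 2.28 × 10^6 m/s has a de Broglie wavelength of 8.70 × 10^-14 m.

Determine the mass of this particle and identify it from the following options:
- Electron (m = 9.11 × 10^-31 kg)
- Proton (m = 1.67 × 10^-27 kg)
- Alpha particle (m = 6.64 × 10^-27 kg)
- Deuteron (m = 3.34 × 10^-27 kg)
The particle is a deuteron.

From λ = h/(mv), solve for mass:

m = h/(λv)
m = (6.626 × 10^-34 J·s) / (8.70 × 10^-14 m × 2.28 × 10^6 m/s)
m = 3.34 × 10^-27 kg

Comparing with the listed masses, this is closest to a deuteron.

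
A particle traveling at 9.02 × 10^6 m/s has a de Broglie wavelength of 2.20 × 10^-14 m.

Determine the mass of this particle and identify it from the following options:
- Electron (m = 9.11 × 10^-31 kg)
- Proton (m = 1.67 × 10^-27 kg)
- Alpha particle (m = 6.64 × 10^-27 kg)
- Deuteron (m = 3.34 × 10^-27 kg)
The particle is a deuteron.

From λ = h/(mv), solve for mass:

m = h/(λv)
m = (6.626 × 10^-34 J·s) / (2.20 × 10^-14 m × 9.02 × 10^6 m/s)
m = 3.34 × 10^-27 kg

Comparing with the listed masses, this is closest to a deuteron.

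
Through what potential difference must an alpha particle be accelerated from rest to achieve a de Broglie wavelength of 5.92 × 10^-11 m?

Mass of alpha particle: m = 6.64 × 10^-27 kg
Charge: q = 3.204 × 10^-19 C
2.94 × 10^-2 V

From λ = h/√(2mqV), we solve for V:

λ² = h²/(2mqV)
V = h²/(2mqλ²)
V = (6.626 × 10^-34 J·s)² / (2 × 6.64 × 10^-27 kg × 3.204 × 10^-19 C × (5.92 × 10^-11 m)²)
V = 2.94 × 10^-2 V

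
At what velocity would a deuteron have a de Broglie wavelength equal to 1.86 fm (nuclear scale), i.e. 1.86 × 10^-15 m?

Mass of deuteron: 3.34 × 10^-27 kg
1.07 × 10^8 m/s

From λ = h/(mv), solve for v:

v = h/(mλ)
v = (6.626 × 10^-34 J·s) / (3.34 × 10^-27 kg × 1.86 × 10^-15 m)
v = 1.07 × 10^8 m/s

Note: This velocity is 35.6% of the speed of light, so relativistic corrections would be needed for a more accurate calculation.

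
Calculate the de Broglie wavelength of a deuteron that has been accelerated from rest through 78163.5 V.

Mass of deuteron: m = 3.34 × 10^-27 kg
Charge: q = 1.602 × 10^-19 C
7.24 × 10^-14 m

When a particle is accelerated through voltage V, it gains kinetic energy KE = qV.

The de Broglie wavelength is then λ = h/√(2mqV):

λ = h/√(2mqV)
λ = (6.626 × 10^-34 J·s) / √(2 × 3.34 × 10^-27 kg × 1.602 × 10^-19 C × 78163.5 V)
λ = 7.24 × 10^-14 m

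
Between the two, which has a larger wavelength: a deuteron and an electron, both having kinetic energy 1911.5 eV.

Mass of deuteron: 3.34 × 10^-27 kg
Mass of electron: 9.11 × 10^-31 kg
The electron has the longer wavelength.

Using λ = h/√(2mKE):

For deuteron: λ₁ = h/√(2m₁KE) = 4.63 × 10^-13 m
For electron: λ₂ = h/√(2m₂KE) = 2.81 × 10^-11 m

Since λ ∝ 1/√m at constant kinetic energy, the lighter particle has the longer wavelength.

The electron has the longer de Broglie wavelength.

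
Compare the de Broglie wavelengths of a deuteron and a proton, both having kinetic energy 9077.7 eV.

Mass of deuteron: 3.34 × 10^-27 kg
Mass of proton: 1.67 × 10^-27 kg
The proton has the longer wavelength.

Using λ = h/√(2mKE):

For deuteron: λ₁ = h/√(2m₁KE) = 2.13 × 10^-13 m
For proton: λ₂ = h/√(2m₂KE) = 3.01 × 10^-13 m

Since λ ∝ 1/√m at constant kinetic energy, the lighter particle has the longer wavelength.

The proton has the longer de Broglie wavelength.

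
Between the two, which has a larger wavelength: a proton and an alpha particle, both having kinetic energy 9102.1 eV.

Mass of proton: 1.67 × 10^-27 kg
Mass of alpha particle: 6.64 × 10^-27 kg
The proton has the longer wavelength.

Using λ = h/√(2mKE):

For proton: λ₁ = h/√(2m₁KE) = 3.00 × 10^-13 m
For alpha particle: λ₂ = h/√(2m₂KE) = 1.51 × 10^-13 m

Since λ ∝ 1/√m at constant kinetic energy, the lighter particle has the longer wavelength.

The proton has the longer de Broglie wavelength.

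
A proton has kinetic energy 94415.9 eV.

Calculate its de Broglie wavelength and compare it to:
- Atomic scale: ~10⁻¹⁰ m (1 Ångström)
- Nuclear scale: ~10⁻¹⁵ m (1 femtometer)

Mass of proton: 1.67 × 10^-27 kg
λ = 9.32 × 10^-14 m, which is between nuclear and atomic scales.

Using λ = h/√(2mKE):

KE = 94415.9 eV = 1.513 × 10^-14 J

λ = h/√(2mKE)
λ = (6.626 × 10^-34 J·s) / √(2 × 1.67 × 10^-27 kg × 1.513 × 10^-14 J)
λ = 9.32 × 10^-14 m

Comparison:
- Atomic scale (10⁻¹⁰ m): λ is 0.00093× this size
- Nuclear scale (10⁻¹⁵ m): λ is 93× this size

The wavelength is between nuclear and atomic scales.

This wavelength is appropriate for probing atomic structure but too large for nuclear physics experiments.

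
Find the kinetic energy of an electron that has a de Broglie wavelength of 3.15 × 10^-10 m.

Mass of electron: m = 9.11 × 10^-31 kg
2.43 × 10^-18 J (or 15.2 eV)

From λ = h/√(2mKE), we solve for KE:

λ² = h²/(2mKE)
KE = h²/(2mλ²)
KE = (6.626 × 10^-34 J·s)² / (2 × 9.11 × 10^-31 kg × (3.15 × 10^-10 m)²)
KE = 2.43 × 10^-18 J
KE = 15.2 eV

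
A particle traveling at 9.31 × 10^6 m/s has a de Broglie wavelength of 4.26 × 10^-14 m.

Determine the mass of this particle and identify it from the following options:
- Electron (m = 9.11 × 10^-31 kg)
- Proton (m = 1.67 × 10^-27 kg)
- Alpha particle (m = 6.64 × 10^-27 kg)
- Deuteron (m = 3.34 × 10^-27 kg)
The particle is a proton.

From λ = h/(mv), solve for mass:

m = h/(λv)
m = (6.626 × 10^-34 J·s) / (4.26 × 10^-14 m × 9.31 × 10^6 m/s)
m = 1.67 × 10^-27 kg

Comparing with the listed masses, this is closest to a proton.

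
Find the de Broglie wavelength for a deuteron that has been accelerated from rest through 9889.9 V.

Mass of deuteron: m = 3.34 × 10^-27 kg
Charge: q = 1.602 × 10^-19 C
2.04 × 10^-13 m

When a particle is accelerated through voltage V, it gains kinetic energy KE = qV.

The de Broglie wavelength is then λ = h/√(2mqV):

λ = h/√(2mqV)
λ = (6.626 × 10^-34 J·s) / √(2 × 3.34 × 10^-27 kg × 1.602 × 10^-19 C × 9889.9 V)
λ = 2.04 × 10^-13 m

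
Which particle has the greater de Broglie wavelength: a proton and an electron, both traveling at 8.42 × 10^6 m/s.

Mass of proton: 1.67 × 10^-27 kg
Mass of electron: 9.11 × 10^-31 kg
The electron has the longer wavelength.

Using λ = h/(mv), since both particles have the same velocity, the wavelength depends only on mass.

For proton: λ₁ = h/(m₁v) = 4.71 × 10^-14 m
For electron: λ₂ = h/(m₂v) = 8.64 × 10^-11 m

Since λ ∝ 1/m at constant velocity, the lighter particle has the longer wavelength.

The electron has the longer de Broglie wavelength.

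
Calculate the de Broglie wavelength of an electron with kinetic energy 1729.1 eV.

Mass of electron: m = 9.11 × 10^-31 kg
2.95 × 10^-11 m

Using λ = h/√(2mKE):

First convert KE to Joules: KE = 1729.1 eV = 2.770 × 10^-16 J

λ = h/√(2mKE)
λ = (6.626 × 10^-34 J·s) / √(2 × 9.11 × 10^-31 kg × 2.770 × 10^-16 J)
λ = 2.95 × 10^-11 m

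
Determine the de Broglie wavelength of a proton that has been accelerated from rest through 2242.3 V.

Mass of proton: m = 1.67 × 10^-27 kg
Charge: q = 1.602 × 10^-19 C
6.05 × 10^-13 m

When a particle is accelerated through voltage V, it gains kinetic energy KE = qV.

The de Broglie wavelength is then λ = h/√(2mqV):

λ = h/√(2mqV)
λ = (6.626 × 10^-34 J·s) / √(2 × 1.67 × 10^-27 kg × 1.602 × 10^-19 C × 2242.3 V)
λ = 6.05 × 10^-13 m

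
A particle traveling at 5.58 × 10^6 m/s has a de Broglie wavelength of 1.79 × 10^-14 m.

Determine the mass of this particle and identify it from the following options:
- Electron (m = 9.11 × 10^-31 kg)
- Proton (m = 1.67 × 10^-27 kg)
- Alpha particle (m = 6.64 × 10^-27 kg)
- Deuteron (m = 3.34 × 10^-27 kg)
The particle is an alpha particle.

From λ = h/(mv), solve for mass:

m = h/(λv)
m = (6.626 × 10^-34 J·s) / (1.79 × 10^-14 m × 5.58 × 10^6 m/s)
m = 6.63 × 10^-27 kg

Comparing with the listed masses, this is closest to an alpha particle.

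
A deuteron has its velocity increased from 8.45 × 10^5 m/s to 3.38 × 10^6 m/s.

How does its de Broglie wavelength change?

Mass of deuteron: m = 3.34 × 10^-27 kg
The wavelength decreases by a factor of 4.

Using λ = h/(mv):

Initial wavelength: λ₁ = h/(mv₁) = 2.35 × 10^-13 m
Final wavelength: λ₂ = h/(mv₂) = 5.87 × 10^-14 m

Since λ ∝ 1/v, when velocity increases by a factor of 4, the wavelength decreases by a factor of 4.

λ₂/λ₁ = v₁/v₂ = 1/4

The wavelength decreases by a factor of 4.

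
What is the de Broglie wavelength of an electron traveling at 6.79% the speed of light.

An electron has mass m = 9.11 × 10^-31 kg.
3.57 × 10^-11 m

Using the de Broglie relation λ = h/(mv):

v = 6.79% × c = 2.036 × 10^7 m/s

λ = h/(mv)
λ = (6.626 × 10^-34 J·s) / (9.11 × 10^-31 kg × 2.036 × 10^7 m/s)
λ = 3.57 × 10^-11 m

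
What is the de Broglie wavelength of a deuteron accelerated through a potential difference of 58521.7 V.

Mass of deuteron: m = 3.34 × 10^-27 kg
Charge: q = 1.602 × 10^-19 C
8.37 × 10^-14 m

When a particle is accelerated through voltage V, it gains kinetic energy KE = qV.

The de Broglie wavelength is then λ = h/√(2mqV):

λ = h/√(2mqV)
λ = (6.626 × 10^-34 J·s) / √(2 × 3.34 × 10^-27 kg × 1.602 × 10^-19 C × 58521.7 V)
λ = 8.37 × 10^-14 m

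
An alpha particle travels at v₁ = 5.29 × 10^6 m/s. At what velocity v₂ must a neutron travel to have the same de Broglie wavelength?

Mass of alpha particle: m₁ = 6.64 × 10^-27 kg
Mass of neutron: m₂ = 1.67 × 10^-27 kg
v₂ = 2.10 × 10^7 m/s

For equal de Broglie wavelengths: λ₁ = λ₂

h/(m₁v₁) = h/(m₂v₂)
m₁v₁ = m₂v₂
v₂ = v₁ · (m₁/m₂)

v₂ = 5.29 × 10^6 m/s × (6.64 × 10^-27 kg / 1.67 × 10^-27 kg)
v₂ = 2.10 × 10^7 m/s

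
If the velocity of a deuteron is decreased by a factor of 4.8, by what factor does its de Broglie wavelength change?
The wavelength increases by a factor of 4.8.

From λ = h/(mv), the wavelength is inversely proportional to velocity:

λ ∝ 1/v

If v → v/4.8, then λ → 4.8λ

When velocity is decreased by a factor of 4.8, the wavelength increases by a factor of 4.8.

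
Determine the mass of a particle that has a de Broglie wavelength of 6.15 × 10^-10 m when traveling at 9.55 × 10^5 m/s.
1.13 × 10^-30 kg

From the de Broglie relation λ = h/(mv), we solve for m:

m = h/(λv)
m = (6.626 × 10^-34 J·s) / (6.15 × 10^-10 m × 9.55 × 10^5 m/s)
m = 1.13 × 10^-30 kg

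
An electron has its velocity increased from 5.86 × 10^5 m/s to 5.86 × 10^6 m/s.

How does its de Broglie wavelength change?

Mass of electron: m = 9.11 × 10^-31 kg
The wavelength decreases by a factor of 10.

Using λ = h/(mv):

Initial wavelength: λ₁ = h/(mv₁) = 1.24 × 10^-9 m
Final wavelength: λ₂ = h/(mv₂) = 1.24 × 10^-10 m

Since λ ∝ 1/v, when velocity increases by a factor of 10, the wavelength decreases by a factor of 10.

λ₂/λ₁ = v₁/v₂ = 1/10

The wavelength decreases by a factor of 10.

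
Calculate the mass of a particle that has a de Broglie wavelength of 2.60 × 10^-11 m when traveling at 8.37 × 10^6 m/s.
3.04 × 10^-30 kg

From the de Broglie relation λ = h/(mv), we solve for m:

m = h/(λv)
m = (6.626 × 10^-34 J·s) / (2.60 × 10^-11 m × 8.37 × 10^6 m/s)
m = 3.04 × 10^-30 kg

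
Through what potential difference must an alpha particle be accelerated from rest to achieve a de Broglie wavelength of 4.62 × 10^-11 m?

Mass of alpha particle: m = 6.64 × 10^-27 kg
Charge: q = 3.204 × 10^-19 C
4.83 × 10^-2 V

From λ = h/√(2mqV), we solve for V:

λ² = h²/(2mqV)
V = h²/(2mqλ²)
V = (6.626 × 10^-34 J·s)² / (2 × 6.64 × 10^-27 kg × 3.204 × 10^-19 C × (4.62 × 10^-11 m)²)
V = 4.83 × 10^-2 V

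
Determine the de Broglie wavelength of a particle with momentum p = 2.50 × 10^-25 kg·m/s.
2.65 × 10^-9 m

Using the de Broglie relation λ = h/p:

λ = h/p
λ = (6.626 × 10^-34 J·s) / (2.50 × 10^-25 kg·m/s)
λ = 2.65 × 10^-9 m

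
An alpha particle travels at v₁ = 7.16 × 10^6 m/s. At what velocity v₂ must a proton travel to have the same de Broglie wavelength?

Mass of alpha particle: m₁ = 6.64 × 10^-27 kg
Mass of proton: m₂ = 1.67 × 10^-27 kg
v₂ = 2.85 × 10^7 m/s

For equal de Broglie wavelengths: λ₁ = λ₂

h/(m₁v₁) = h/(m₂v₂)
m₁v₁ = m₂v₂
v₂ = v₁ · (m₁/m₂)

v₂ = 7.16 × 10^6 m/s × (6.64 × 10^-27 kg / 1.67 × 10^-27 kg)
v₂ = 2.85 × 10^7 m/s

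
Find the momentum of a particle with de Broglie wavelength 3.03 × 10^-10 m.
2.19 × 10^-24 kg·m/s

From the de Broglie relation λ = h/p, we solve for p:

p = h/λ
p = (6.626 × 10^-34 J·s) / (3.03 × 10^-10 m)
p = 2.19 × 10^-24 kg·m/s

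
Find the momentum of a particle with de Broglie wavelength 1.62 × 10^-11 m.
4.09 × 10^-23 kg·m/s

From the de Broglie relation λ = h/p, we solve for p:

p = h/λ
p = (6.626 × 10^-34 J·s) / (1.62 × 10^-11 m)
p = 4.09 × 10^-23 kg·m/s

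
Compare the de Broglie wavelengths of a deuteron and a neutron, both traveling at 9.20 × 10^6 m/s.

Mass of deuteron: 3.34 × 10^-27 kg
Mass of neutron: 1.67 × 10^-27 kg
The neutron has the longer wavelength.

Using λ = h/(mv), since both particles have the same velocity, the wavelength depends only on mass.

For deuteron: λ₁ = h/(m₁v) = 2.16 × 10^-14 m
For neutron: λ₂ = h/(m₂v) = 4.31 × 10^-14 m

Since λ ∝ 1/m at constant velocity, the lighter particle has the longer wavelength.

The neutron has the longer de Broglie wavelength.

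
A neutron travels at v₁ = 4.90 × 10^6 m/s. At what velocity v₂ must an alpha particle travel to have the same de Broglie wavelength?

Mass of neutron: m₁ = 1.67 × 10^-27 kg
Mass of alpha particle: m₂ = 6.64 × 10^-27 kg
v₂ = 1.23 × 10^6 m/s

For equal de Broglie wavelengths: λ₁ = λ₂

h/(m₁v₁) = h/(m₂v₂)
m₁v₁ = m₂v₂
v₂ = v₁ · (m₁/m₂)

v₂ = 4.90 × 10^6 m/s × (1.67 × 10^-27 kg / 6.64 × 10^-27 kg)
v₂ = 1.23 × 10^6 m/s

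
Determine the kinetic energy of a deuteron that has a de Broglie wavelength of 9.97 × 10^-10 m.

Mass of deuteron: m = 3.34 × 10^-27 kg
6.61 × 10^-23 J (or 4.13 × 10^-4 eV)

From λ = h/√(2mKE), we solve for KE:

λ² = h²/(2mKE)
KE = h²/(2mλ²)
KE = (6.626 × 10^-34 J·s)² / (2 × 3.34 × 10^-27 kg × (9.97 × 10^-10 m)²)
KE = 6.61 × 10^-23 J
KE = 4.13 × 10^-4 eV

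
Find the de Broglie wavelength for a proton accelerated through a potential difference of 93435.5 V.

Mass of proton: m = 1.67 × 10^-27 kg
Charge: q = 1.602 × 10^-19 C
9.37 × 10^-14 m

When a particle is accelerated through voltage V, it gains kinetic energy KE = qV.

The de Broglie wavelength is then λ = h/√(2mqV):

λ = h/√(2mqV)
λ = (6.626 × 10^-34 J·s) / √(2 × 1.67 × 10^-27 kg × 1.602 × 10^-19 C × 93435.5 V)
λ = 9.37 × 10^-14 m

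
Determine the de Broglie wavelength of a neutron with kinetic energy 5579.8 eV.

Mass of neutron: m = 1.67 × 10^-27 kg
3.83 × 10^-13 m

Using λ = h/√(2mKE):

First convert KE to Joules: KE = 5579.8 eV = 8.940 × 10^-16 J

λ = h/√(2mKE)
λ = (6.626 × 10^-34 J·s) / √(2 × 1.67 × 10^-27 kg × 8.940 × 10^-16 J)
λ = 3.83 × 10^-13 m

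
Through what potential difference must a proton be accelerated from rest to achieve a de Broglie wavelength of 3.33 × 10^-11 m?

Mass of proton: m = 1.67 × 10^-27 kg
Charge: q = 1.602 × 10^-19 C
7.40 × 10^-1 V

From λ = h/√(2mqV), we solve for V:

λ² = h²/(2mqV)
V = h²/(2mqλ²)
V = (6.626 × 10^-34 J·s)² / (2 × 1.67 × 10^-27 kg × 1.602 × 10^-19 C × (3.33 × 10^-11 m)²)
V = 7.40 × 10^-1 V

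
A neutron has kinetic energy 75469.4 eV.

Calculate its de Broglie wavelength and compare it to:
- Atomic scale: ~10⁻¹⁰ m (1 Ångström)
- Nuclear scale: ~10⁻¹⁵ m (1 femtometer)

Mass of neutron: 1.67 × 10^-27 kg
λ = 1.04 × 10^-13 m, which is between nuclear and atomic scales.

Using λ = h/√(2mKE):

KE = 75469.4 eV = 1.209 × 10^-14 J

λ = h/√(2mKE)
λ = (6.626 × 10^-34 J·s) / √(2 × 1.67 × 10^-27 kg × 1.209 × 10^-14 J)
λ = 1.04 × 10^-13 m

Comparison:
- Atomic scale (10⁻¹⁰ m): λ is 0.001× this size
- Nuclear scale (10⁻¹⁵ m): λ is 1e+02× this size

The wavelength is between nuclear and atomic scales.

This wavelength is appropriate for probing atomic structure but too large for nuclear physics experiments.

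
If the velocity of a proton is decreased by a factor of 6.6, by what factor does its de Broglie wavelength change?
The wavelength increases by a factor of 6.6.

From λ = h/(mv), the wavelength is inversely proportional to velocity:

λ ∝ 1/v

If v → v/6.6, then λ → 6.6λ

When velocity is decreased by a factor of 6.6, the wavelength increases by a factor of 6.6.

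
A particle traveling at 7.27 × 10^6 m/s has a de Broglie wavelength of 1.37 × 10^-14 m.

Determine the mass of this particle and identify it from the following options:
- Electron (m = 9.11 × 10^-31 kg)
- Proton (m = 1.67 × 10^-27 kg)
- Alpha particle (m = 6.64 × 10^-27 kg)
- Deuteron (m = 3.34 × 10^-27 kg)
The particle is an alpha particle.

From λ = h/(mv), solve for mass:

m = h/(λv)
m = (6.626 × 10^-34 J·s) / (1.37 × 10^-14 m × 7.27 × 10^6 m/s)
m = 6.65 × 10^-27 kg

Comparing with the listed masses, this is closest to an alpha particle.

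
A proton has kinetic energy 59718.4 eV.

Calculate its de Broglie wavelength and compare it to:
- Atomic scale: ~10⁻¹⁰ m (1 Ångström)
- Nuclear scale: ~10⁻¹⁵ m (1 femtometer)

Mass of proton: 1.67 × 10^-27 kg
λ = 1.17 × 10^-13 m, which is between nuclear and atomic scales.

Using λ = h/√(2mKE):

KE = 59718.4 eV = 9.568 × 10^-15 J

λ = h/√(2mKE)
λ = (6.626 × 10^-34 J·s) / √(2 × 1.67 × 10^-27 kg × 9.568 × 10^-15 J)
λ = 1.17 × 10^-13 m

Comparison:
- Atomic scale (10⁻¹⁰ m): λ is 0.0012× this size
- Nuclear scale (10⁻¹⁵ m): λ is 1.2e+02× this size

The wavelength is between nuclear and atomic scales.

This wavelength is appropriate for probing atomic structure but too large for nuclear physics experiments.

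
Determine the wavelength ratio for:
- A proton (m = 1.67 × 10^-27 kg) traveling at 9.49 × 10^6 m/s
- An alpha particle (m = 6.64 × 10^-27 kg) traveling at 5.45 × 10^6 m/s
λ₁/λ₂ = 2.28

Using λ = h/(mv):

λ₁ = h/(m₁v₁) = 4.18 × 10^-14 m
λ₂ = h/(m₂v₂) = 1.83 × 10^-14 m

Ratio λ₁/λ₂ = (m₂v₂)/(m₁v₁)
         = (6.64 × 10^-27 kg × 5.45 × 10^6 m/s) / (1.67 × 10^-27 kg × 9.49 × 10^6 m/s)
         = 2.28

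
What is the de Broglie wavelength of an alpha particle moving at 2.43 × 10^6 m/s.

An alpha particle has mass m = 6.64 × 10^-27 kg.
4.11 × 10^-14 m

Using the de Broglie relation λ = h/(mv):

λ = h/(mv)
λ = (6.626 × 10^-34 J·s) / (6.64 × 10^-27 kg × 2.43 × 10^6 m/s)
λ = 4.11 × 10^-14 m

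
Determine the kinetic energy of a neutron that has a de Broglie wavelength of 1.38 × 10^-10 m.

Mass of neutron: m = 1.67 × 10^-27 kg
6.90 × 10^-21 J (or 0.0431 eV)

From λ = h/√(2mKE), we solve for KE:

λ² = h²/(2mKE)
KE = h²/(2mλ²)
KE = (6.626 × 10^-34 J·s)² / (2 × 1.67 × 10^-27 kg × (1.38 × 10^-10 m)²)
KE = 6.90 × 10^-21 J
KE = 0.0431 eV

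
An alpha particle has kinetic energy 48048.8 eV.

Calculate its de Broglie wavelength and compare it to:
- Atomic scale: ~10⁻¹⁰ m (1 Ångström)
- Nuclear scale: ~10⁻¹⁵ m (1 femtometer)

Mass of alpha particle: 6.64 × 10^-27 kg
λ = 6.55 × 10^-14 m, which is between nuclear and atomic scales.

Using λ = h/√(2mKE):

KE = 48048.8 eV = 7.698 × 10^-15 J

λ = h/√(2mKE)
λ = (6.626 × 10^-34 J·s) / √(2 × 6.64 × 10^-27 kg × 7.698 × 10^-15 J)
λ = 6.55 × 10^-14 m

Comparison:
- Atomic scale (10⁻¹⁰ m): λ is 0.00066× this size
- Nuclear scale (10⁻¹⁵ m): λ is 66× this size

The wavelength is between nuclear and atomic scales.

This wavelength is appropriate for probing atomic structure but too large for nuclear physics experiments.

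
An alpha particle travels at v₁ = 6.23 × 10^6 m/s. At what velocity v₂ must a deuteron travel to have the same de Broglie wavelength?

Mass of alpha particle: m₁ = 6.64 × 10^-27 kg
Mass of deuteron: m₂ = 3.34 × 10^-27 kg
v₂ = 1.24 × 10^7 m/s

For equal de Broglie wavelengths: λ₁ = λ₂

h/(m₁v₁) = h/(m₂v₂)
m₁v₁ = m₂v₂
v₂ = v₁ · (m₁/m₂)

v₂ = 6.23 × 10^6 m/s × (6.64 × 10^-27 kg / 3.34 × 10^-27 kg)
v₂ = 1.24 × 10^7 m/s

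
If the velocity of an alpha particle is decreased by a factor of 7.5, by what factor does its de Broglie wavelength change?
The wavelength increases by a factor of 7.5.

From λ = h/(mv), the wavelength is inversely proportional to velocity:

λ ∝ 1/v

If v → v/7.5, then λ → 7.5λ

When velocity is decreased by a factor of 7.5, the wavelength increases by a factor of 7.5.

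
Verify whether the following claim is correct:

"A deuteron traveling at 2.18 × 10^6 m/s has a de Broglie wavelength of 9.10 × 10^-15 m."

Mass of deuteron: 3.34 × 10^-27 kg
False

The claim is incorrect.

Using λ = h/(mv):
λ = (6.626 × 10^-34 J·s) / (3.34 × 10^-27 kg × 2.18 × 10^6 m/s)
λ = 9.10 × 10^-14 m

The actual wavelength differs from the claimed 9.10 × 10^-15 m.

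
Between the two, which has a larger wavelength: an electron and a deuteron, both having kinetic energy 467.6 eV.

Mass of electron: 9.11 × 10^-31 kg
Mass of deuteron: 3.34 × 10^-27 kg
The electron has the longer wavelength.

Using λ = h/√(2mKE):

For electron: λ₁ = h/√(2m₁KE) = 5.67 × 10^-11 m
For deuteron: λ₂ = h/√(2m₂KE) = 9.37 × 10^-13 m

Since λ ∝ 1/√m at constant kinetic energy, the lighter particle has the longer wavelength.

The electron has the longer de Broglie wavelength.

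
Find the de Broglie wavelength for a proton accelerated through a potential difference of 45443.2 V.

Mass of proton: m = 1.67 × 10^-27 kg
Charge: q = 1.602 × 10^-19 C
1.34 × 10^-13 m

When a particle is accelerated through voltage V, it gains kinetic energy KE = qV.

The de Broglie wavelength is then λ = h/√(2mqV):

λ = h/√(2mqV)
λ = (6.626 × 10^-34 J·s) / √(2 × 1.67 × 10^-27 kg × 1.602 × 10^-19 C × 45443.2 V)
λ = 1.34 × 10^-13 m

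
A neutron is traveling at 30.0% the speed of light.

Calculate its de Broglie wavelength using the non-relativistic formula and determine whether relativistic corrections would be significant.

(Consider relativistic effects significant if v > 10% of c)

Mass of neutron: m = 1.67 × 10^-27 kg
Yes, relativistic corrections are needed.

Using the non-relativistic de Broglie formula λ = h/(mv):

v = 30.0% × c = 8.994 × 10^7 m/s

λ = h/(mv)
λ = (6.626 × 10^-34 J·s) / (1.67 × 10^-27 kg × 8.994 × 10^7 m/s)
λ = 4.41 × 10^-15 m

Since v = 30.0% of c > 10% of c, relativistic corrections ARE significant and the actual wavelength would differ from this non-relativistic estimate.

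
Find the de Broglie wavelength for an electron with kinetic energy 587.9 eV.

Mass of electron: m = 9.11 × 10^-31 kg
5.06 × 10^-11 m

Using λ = h/√(2mKE):

First convert KE to Joules: KE = 587.9 eV = 9.419 × 10^-17 J

λ = h/√(2mKE)
λ = (6.626 × 10^-34 J·s) / √(2 × 9.11 × 10^-31 kg × 9.419 × 10^-17 J)
λ = 5.06 × 10^-11 m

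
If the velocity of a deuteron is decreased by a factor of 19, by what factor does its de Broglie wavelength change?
The wavelength increases by a factor of 19.

From λ = h/(mv), the wavelength is inversely proportional to velocity:

λ ∝ 1/v

If v → v/19, then λ → 19λ

When velocity is decreased by a factor of 19, the wavelength increases by a factor of 19.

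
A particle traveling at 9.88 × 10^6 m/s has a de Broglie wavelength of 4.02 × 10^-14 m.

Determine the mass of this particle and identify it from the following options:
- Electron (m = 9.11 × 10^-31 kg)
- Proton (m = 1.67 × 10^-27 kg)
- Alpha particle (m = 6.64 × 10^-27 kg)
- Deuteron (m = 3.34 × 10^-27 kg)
The particle is a proton.

From λ = h/(mv), solve for mass:

m = h/(λv)
m = (6.626 × 10^-34 J·s) / (4.02 × 10^-14 m × 9.88 × 10^6 m/s)
m = 1.67 × 10^-27 kg

Comparing with the listed masses, this is closest to a proton.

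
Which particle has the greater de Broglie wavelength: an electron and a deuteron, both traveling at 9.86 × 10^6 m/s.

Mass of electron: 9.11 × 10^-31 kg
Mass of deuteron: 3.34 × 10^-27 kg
The electron has the longer wavelength.

Using λ = h/(mv), since both particles have the same velocity, the wavelength depends only on mass.

For electron: λ₁ = h/(m₁v) = 7.38 × 10^-11 m
For deuteron: λ₂ = h/(m₂v) = 2.01 × 10^-14 m

Since λ ∝ 1/m at constant velocity, the lighter particle has the longer wavelength.

The electron has the longer de Broglie wavelength.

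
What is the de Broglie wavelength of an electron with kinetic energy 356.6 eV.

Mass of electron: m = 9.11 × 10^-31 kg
6.49 × 10^-11 m

Using λ = h/√(2mKE):

First convert KE to Joules: KE = 356.6 eV = 5.713 × 10^-17 J

λ = h/√(2mKE)
λ = (6.626 × 10^-34 J·s) / √(2 × 9.11 × 10^-31 kg × 5.713 × 10^-17 J)
λ = 6.49 × 10^-11 m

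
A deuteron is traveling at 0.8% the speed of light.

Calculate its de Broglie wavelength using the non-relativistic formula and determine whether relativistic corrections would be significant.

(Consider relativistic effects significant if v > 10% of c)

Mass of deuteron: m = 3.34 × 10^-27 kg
No, relativistic corrections are not needed.

Using the non-relativistic de Broglie formula λ = h/(mv):

v = 0.8% × c = 2.398 × 10^6 m/s

λ = h/(mv)
λ = (6.626 × 10^-34 J·s) / (3.34 × 10^-27 kg × 2.398 × 10^6 m/s)
λ = 8.27 × 10^-14 m

Since v = 0.8% of c < 10% of c, relativistic corrections are NOT significant and this non-relativistic result is a good approximation.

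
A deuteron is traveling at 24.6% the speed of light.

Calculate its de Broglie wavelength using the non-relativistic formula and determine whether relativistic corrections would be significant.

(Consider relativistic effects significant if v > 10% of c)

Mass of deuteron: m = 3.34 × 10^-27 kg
Yes, relativistic corrections are needed.

Using the non-relativistic de Broglie formula λ = h/(mv):

v = 24.6% × c = 7.375 × 10^7 m/s

λ = h/(mv)
λ = (6.626 × 10^-34 J·s) / (3.34 × 10^-27 kg × 7.375 × 10^7 m/s)
λ = 2.69 × 10^-15 m

Since v = 24.6% of c > 10% of c, relativistic corrections ARE significant and the actual wavelength would differ from this non-relativistic estimate.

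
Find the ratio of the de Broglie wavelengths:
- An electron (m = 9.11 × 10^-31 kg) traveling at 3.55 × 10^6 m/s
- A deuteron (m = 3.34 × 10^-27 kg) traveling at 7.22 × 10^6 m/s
λ₁/λ₂ = 7.46 × 10^3

Using λ = h/(mv):

λ₁ = h/(m₁v₁) = 2.05 × 10^-10 m
λ₂ = h/(m₂v₂) = 2.75 × 10^-14 m

Ratio λ₁/λ₂ = (m₂v₂)/(m₁v₁)
         = (3.34 × 10^-27 kg × 7.22 × 10^6 m/s) / (9.11 × 10^-31 kg × 3.55 × 10^6 m/s)
         = 7.46 × 10^3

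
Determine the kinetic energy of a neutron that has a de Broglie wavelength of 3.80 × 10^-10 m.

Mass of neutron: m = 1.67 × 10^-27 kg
9.10 × 10^-22 J (or 5.68 × 10^-3 eV)

From λ = h/√(2mKE), we solve for KE:

λ² = h²/(2mKE)
KE = h²/(2mλ²)
KE = (6.626 × 10^-34 J·s)² / (2 × 1.67 × 10^-27 kg × (3.80 × 10^-10 m)²)
KE = 9.10 × 10^-22 J
KE = 5.68 × 10^-3 eV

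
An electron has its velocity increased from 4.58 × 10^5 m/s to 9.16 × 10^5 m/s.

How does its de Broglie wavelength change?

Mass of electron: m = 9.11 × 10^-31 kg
The wavelength decreases by a factor of 2.

Using λ = h/(mv):

Initial wavelength: λ₁ = h/(mv₁) = 1.59 × 10^-9 m
Final wavelength: λ₂ = h/(mv₂) = 7.94 × 10^-10 m

Since λ ∝ 1/v, when velocity increases by a factor of 2, the wavelength decreases by a factor of 2.

λ₂/λ₁ = v₁/v₂ = 1/2

The wavelength decreases by a factor of 2.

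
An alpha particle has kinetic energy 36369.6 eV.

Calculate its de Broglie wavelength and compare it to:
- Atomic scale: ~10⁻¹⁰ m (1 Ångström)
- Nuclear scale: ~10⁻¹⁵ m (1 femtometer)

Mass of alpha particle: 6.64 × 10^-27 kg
λ = 7.53 × 10^-14 m, which is between nuclear and atomic scales.

Using λ = h/√(2mKE):

KE = 36369.6 eV = 5.827 × 10^-15 J

λ = h/√(2mKE)
λ = (6.626 × 10^-34 J·s) / √(2 × 6.64 × 10^-27 kg × 5.827 × 10^-15 J)
λ = 7.53 × 10^-14 m

Comparison:
- Atomic scale (10⁻¹⁰ m): λ is 0.00075× this size
- Nuclear scale (10⁻¹⁵ m): λ is 75× this size

The wavelength is between nuclear and atomic scales.

This wavelength is appropriate for probing atomic structure but too large for nuclear physics experiments.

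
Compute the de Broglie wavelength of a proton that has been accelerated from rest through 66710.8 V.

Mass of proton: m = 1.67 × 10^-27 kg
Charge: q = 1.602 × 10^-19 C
1.11 × 10^-13 m

When a particle is accelerated through voltage V, it gains kinetic energy KE = qV.

The de Broglie wavelength is then λ = h/√(2mqV):

λ = h/√(2mqV)
λ = (6.626 × 10^-34 J·s) / √(2 × 1.67 × 10^-27 kg × 1.602 × 10^-19 C × 66710.8 V)
λ = 1.11 × 10^-13 m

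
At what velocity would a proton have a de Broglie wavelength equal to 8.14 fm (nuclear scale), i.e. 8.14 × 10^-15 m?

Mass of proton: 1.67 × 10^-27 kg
4.87 × 10^7 m/s

From λ = h/(mv), solve for v:

v = h/(mλ)
v = (6.626 × 10^-34 J·s) / (1.67 × 10^-27 kg × 8.14 × 10^-15 m)
v = 4.87 × 10^7 m/s

Note: This velocity is 16.3% of the speed of light, so relativistic corrections would be needed for a more accurate calculation.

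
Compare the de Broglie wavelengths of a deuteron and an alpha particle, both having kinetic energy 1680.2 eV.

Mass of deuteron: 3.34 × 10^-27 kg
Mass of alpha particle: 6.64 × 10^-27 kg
The deuteron has the longer wavelength.

Using λ = h/√(2mKE):

For deuteron: λ₁ = h/√(2m₁KE) = 4.94 × 10^-13 m
For alpha particle: λ₂ = h/√(2m₂KE) = 3.50 × 10^-13 m

Since λ ∝ 1/√m at constant kinetic energy, the lighter particle has the longer wavelength.

The deuteron has the longer de Broglie wavelength.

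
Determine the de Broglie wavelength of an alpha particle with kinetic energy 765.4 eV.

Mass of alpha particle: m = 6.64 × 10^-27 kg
5.19 × 10^-13 m

Using λ = h/√(2mKE):

First convert KE to Joules: KE = 765.4 eV = 1.226 × 10^-16 J

λ = h/√(2mKE)
λ = (6.626 × 10^-34 J·s) / √(2 × 6.64 × 10^-27 kg × 1.226 × 10^-16 J)
λ = 5.19 × 10^-13 m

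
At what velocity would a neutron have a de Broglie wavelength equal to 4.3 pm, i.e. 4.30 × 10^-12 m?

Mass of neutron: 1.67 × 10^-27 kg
9.23 × 10^4 m/s

From λ = h/(mv), solve for v:

v = h/(mλ)
v = (6.626 × 10^-34 J·s) / (1.67 × 10^-27 kg × 4.30 × 10^-12 m)
v = 9.23 × 10^4 m/s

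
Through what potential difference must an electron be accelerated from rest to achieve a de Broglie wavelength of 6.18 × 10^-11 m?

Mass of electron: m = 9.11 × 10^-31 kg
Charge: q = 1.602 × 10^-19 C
394 V

From λ = h/√(2mqV), we solve for V:

λ² = h²/(2mqV)
V = h²/(2mqλ²)
V = (6.626 × 10^-34 J·s)² / (2 × 9.11 × 10^-31 kg × 1.602 × 10^-19 C × (6.18 × 10^-11 m)²)
V = 394 V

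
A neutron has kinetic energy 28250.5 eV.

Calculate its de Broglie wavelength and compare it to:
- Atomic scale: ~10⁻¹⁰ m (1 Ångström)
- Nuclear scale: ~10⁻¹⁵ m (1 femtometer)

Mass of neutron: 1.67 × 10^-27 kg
λ = 1.70 × 10^-13 m, which is between nuclear and atomic scales.

Using λ = h/√(2mKE):

KE = 28250.5 eV = 4.526 × 10^-15 J

λ = h/√(2mKE)
λ = (6.626 × 10^-34 J·s) / √(2 × 1.67 × 10^-27 kg × 4.526 × 10^-15 J)
λ = 1.70 × 10^-13 m

Comparison:
- Atomic scale (10⁻¹⁰ m): λ is 0.0017× this size
- Nuclear scale (10⁻¹⁵ m): λ is 1.7e+02× this size

The wavelength is between nuclear and atomic scales.

This wavelength is appropriate for probing atomic structure but too large for nuclear physics experiments.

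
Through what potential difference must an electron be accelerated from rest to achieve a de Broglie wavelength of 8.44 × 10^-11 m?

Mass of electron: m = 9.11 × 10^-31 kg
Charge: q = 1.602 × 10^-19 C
211 V

From λ = h/√(2mqV), we solve for V:

λ² = h²/(2mqV)
V = h²/(2mqλ²)
V = (6.626 × 10^-34 J·s)² / (2 × 9.11 × 10^-31 kg × 1.602 × 10^-19 C × (8.44 × 10^-11 m)²)
V = 211 V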